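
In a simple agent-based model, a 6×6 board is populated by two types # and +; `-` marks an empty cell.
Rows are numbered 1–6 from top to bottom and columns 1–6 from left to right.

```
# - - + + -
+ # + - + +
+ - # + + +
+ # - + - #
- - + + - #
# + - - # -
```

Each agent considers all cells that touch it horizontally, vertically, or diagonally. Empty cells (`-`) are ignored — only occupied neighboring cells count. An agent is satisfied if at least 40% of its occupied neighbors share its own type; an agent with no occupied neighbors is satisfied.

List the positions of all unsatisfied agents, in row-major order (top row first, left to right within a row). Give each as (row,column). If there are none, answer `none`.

(1,1)# 1/2 ✓
(1,4)+ 3/3 ✓
(1,5)+ 3/3 ✓
(2,1)+ 1/3 ✗
(2,2)# 2/5 ✓
(2,3)+ 2/4 ✓
(2,5)+ 6/6 ✓
(2,6)+ 4/4 ✓
(3,1)+ 2/4 ✓
(3,3)# 2/5 ✓
(3,4)+ 4/5 ✓
(3,5)+ 5/6 ✓
(3,6)+ 3/4 ✓
(4,1)+ 1/2 ✓
(4,2)# 1/4 ✗
(4,4)+ 4/5 ✓
(4,6)# 1/3 ✗
(5,3)+ 3/4 ✓
(5,4)+ 2/3 ✓
(5,6)# 2/2 ✓
(6,1)# 0/1 ✗
(6,2)+ 1/2 ✓
(6,5)# 1/2 ✓

(2,1), (4,2), (4,6), (6,1)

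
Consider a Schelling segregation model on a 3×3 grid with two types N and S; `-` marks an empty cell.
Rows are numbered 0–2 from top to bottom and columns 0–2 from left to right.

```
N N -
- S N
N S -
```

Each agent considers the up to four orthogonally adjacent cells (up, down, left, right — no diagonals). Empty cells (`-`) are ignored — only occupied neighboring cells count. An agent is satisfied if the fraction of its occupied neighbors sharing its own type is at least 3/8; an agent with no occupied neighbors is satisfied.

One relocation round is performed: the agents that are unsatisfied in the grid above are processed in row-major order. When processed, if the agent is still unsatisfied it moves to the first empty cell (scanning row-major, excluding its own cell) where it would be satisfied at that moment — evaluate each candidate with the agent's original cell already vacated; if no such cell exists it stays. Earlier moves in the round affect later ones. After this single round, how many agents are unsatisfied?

Initially unsatisfied (in order): (1,1), (1,2), (2,0).
  (1,1) → (2,2).
  (1,2) → (0,2).
  (2,0) → (1,0).
Resulting grid:
N N N
N - -
- S S
All satisfied now.

0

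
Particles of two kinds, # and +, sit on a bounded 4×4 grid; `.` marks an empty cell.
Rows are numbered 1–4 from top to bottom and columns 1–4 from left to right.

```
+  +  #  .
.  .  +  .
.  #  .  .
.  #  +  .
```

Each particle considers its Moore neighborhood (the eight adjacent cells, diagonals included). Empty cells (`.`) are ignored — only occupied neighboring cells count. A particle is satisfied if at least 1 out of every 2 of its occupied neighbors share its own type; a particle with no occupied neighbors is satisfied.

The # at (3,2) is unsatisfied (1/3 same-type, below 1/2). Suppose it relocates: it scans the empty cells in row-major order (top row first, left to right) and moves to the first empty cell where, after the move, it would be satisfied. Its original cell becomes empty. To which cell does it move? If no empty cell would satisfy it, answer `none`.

(1,4)

Vacating (3,2). Empty cells in order:
  (1,4): 1/2 same-type → satisfied — stop here.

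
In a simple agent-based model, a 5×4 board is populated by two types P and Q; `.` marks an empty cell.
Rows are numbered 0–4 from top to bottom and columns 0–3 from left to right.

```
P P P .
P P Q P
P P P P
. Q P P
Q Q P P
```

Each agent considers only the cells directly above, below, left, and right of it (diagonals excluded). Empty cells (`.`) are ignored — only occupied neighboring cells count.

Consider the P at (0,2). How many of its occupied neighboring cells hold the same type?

Occupied neighbors of (0,2): (1,2)=Q, (0,1)=P.
Same type (P): 1 of 2.

1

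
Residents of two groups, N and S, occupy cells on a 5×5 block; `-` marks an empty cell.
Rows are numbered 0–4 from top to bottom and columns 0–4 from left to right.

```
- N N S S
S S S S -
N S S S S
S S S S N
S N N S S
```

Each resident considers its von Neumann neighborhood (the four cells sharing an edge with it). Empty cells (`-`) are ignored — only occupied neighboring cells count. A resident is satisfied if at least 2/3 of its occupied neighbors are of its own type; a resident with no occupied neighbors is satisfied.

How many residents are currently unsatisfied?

(0,1)N 1/2 not
(0,2)N 1/3 not
(0,3)S 2/3 satisfied
(0,4)S 1/1 satisfied
(1,0)S 1/2 not
(1,1)S 3/4 satisfied
(1,2)S 3/4 satisfied
(1,3)S 3/3 satisfied
(2,0)N 0/3 not
(2,1)S 3/4 satisfied
(2,2)S 4/4 satisfied
(2,3)S 4/4 satisfied
(2,4)S 1/2 not
(3,0)S 2/3 satisfied
(3,1)S 3/4 satisfied
(3,2)S 3/4 satisfied
(3,3)S 3/4 satisfied
(3,4)N 0/3 not
(4,0)S 1/2 not
(4,1)N 1/3 not
(4,2)N 1/3 not
(4,3)S 2/3 satisfied
(4,4)S 1/2 not
Unsatisfied: (0,1), (0,2), (1,0), (2,0), (2,4), (3,4), (4,0), (4,1), (4,2), (4,4) — 10 in total.

10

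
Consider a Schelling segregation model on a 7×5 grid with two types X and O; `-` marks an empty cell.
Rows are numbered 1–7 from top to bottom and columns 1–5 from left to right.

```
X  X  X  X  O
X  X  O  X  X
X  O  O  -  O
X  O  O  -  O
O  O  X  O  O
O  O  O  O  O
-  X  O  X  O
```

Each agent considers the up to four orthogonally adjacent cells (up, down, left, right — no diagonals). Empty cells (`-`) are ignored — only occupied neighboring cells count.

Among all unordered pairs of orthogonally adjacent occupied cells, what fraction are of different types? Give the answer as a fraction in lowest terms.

Scan each occupied cell's neighbors to the right and below so each pair is counted once.
Row 1: X(1,1)–X(1,2)= X(1,1)–X(2,1)= X(1,2)–X(1,3)= X(1,2)–X(2,2)= X(1,3)–X(1,4)= X(1,3)–O(2,3)≠ X(1,4)–O(1,5)≠ X(1,4)–X(2,4)= O(1,5)–X(2,5)≠  → 3/9 unlike.
Row 2: X(2,1)–X(2,2)= X(2,1)–X(3,1)= X(2,2)–O(2,3)≠ X(2,2)–O(3,2)≠ O(2,3)–X(2,4)≠ O(2,3)–O(3,3)= X(2,4)–X(2,5)= X(2,5)–O(3,5)≠  → 4/8 unlike.
Row 3: X(3,1)–O(3,2)≠ X(3,1)–X(4,1)= O(3,2)–O(3,3)= O(3,2)–O(4,2)= O(3,3)–O(4,3)= O(3,5)–O(4,5)=  → 1/6 unlike.
Row 4: X(4,1)–O(4,2)≠ X(4,1)–O(5,1)≠ O(4,2)–O(4,3)= O(4,2)–O(5,2)= O(4,3)–X(5,3)≠ O(4,5)–O(5,5)=  → 3/6 unlike.
Row 5: O(5,1)–O(5,2)= O(5,1)–O(6,1)= O(5,2)–X(5,3)≠ O(5,2)–O(6,2)= X(5,3)–O(5,4)≠ X(5,3)–O(6,3)≠ O(5,4)–O(5,5)= O(5,4)–O(6,4)= O(5,5)–O(6,5)=  → 3/9 unlike.
Row 6: O(6,1)–O(6,2)= O(6,2)–O(6,3)= O(6,2)–X(7,2)≠ O(6,3)–O(6,4)= O(6,3)–O(7,3)= O(6,4)–O(6,5)= O(6,4)–X(7,4)≠ O(6,5)–O(7,5)=  → 2/8 unlike.
Row 7: X(7,2)–O(7,3)≠ O(7,3)–X(7,4)≠ X(7,4)–O(7,5)≠  → 3/3 unlike.
Total adjacent occupied pairs: 49; unlike-type pairs: 19.
19/49 is already in lowest terms.

19/49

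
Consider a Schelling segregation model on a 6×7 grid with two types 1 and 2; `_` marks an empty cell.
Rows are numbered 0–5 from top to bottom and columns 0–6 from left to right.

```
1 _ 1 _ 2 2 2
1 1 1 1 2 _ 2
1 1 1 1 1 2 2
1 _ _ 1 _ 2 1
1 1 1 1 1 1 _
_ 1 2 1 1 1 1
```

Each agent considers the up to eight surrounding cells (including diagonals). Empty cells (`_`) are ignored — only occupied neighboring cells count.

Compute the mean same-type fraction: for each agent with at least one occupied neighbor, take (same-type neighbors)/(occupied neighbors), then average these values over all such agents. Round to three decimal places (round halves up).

0.821

Row 0: (0,0)1 2/2 · (0,2)1 3/3 · (0,4)2 2/3 · (0,5)2 4/4 · (0,6)2 2/2
Row 1: (1,0)1 4/4 · (1,1)1 7/7 · (1,2)1 6/6 · (1,3)1 5/7 · (1,4)2 3/6 · (1,6)2 4/4
Row 2: (2,0)1 4/4 · (2,1)1 6/6 · (2,2)1 6/6 · (2,3)1 5/6 · (2,4)1 3/6 · (2,5)2 4/6 · (2,6)2 3/4
Row 3: (3,0)1 4/4 · (3,3)1 6/6 · (3,5)2 2/6 · (3,6)1 1/4
Row 4: (4,0)1 3/3 · (4,1)1 4/5 · (4,2)1 5/6 · (4,3)1 5/6 · (4,4)1 6/7 · (4,5)1 5/6
Row 5: (5,1)1 3/4 · (5,2)2 0/5 · (5,3)1 4/5 · (5,4)1 5/5 · (5,5)1 4/4 · (5,6)1 2/2
Sum over 34 agents: 2/2 + 3/3 + 2/3 + 4/4 + 2/2 + 4/4 + 7/7 + 6/6 + 5/7 + 3/6 + 4/4 + 4/4 + 6/6 + 6/6 + 5/6 + 3/6 + 4/6 + 3/4 + 4/4 + 6/6 + 2/6 + 1/4 + 3/3 + 4/5 + 5/6 + 5/6 + 6/7 + 5/6 + 3/4 + 0/5 + 4/5 + 5/5 + 4/4 + 2/2 = 3909/140; mean = 3909/140 ÷ 34 = 3909/4760 = 0.821218… → 0.821.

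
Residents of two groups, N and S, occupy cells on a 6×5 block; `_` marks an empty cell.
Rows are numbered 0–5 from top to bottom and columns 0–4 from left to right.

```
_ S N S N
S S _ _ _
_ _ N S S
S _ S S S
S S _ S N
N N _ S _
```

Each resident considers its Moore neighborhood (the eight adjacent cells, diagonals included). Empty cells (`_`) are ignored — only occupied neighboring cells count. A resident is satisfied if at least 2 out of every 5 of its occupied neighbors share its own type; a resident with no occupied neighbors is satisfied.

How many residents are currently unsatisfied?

(0,1)S 2/3 satisfied
(0,2)N 0/3 not
(0,3)S 0/2 not
(0,4)N 0/1 not
(1,0)S 2/2 satisfied
(1,1)S 2/4 satisfied
(2,2)N 0/4 not
(2,3)S 4/5 satisfied
(2,4)S 3/3 satisfied
(3,0)S 2/2 satisfied
(3,2)S 4/5 satisfied
(3,3)S 5/7 satisfied
(3,4)S 4/5 satisfied
(4,0)S 2/4 satisfied
(4,1)S 3/5 satisfied
(4,3)S 4/5 satisfied
(4,4)N 0/4 not
(5,0)N 1/3 not
(5,1)N 1/3 not
(5,3)S 1/2 satisfied
Unsatisfied: (0,2), (0,3), (0,4), (2,2), (4,4), (5,0), (5,1) — 7 in total.

7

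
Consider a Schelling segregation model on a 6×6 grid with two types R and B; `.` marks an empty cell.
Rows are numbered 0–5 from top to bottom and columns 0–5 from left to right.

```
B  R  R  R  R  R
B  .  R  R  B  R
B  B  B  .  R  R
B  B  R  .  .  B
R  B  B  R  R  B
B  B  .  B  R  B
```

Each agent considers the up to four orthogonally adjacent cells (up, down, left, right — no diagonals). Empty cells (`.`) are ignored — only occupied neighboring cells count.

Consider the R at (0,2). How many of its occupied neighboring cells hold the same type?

3

Occupied neighbors of (0,2): (1,2)=R, (0,1)=R, (0,3)=R.
Same type (R): 3 of 3.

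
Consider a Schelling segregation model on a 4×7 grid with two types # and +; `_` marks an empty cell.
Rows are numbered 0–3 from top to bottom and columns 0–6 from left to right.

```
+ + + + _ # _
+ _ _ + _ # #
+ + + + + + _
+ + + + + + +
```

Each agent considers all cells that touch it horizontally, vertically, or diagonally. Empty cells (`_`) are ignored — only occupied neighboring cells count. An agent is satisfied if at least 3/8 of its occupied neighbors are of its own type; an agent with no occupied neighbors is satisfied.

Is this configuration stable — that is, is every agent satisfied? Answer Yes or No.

Yes

(0,0)+ 2/2 ok
(0,1)+ 3/3 ok
(0,2)+ 3/3 ok
(0,3)+ 2/2 ok
(0,5)# 2/2 ok
(1,0)+ 4/4 ok
(1,3)+ 5/5 ok
(1,5)# 2/4 ok
(1,6)# 2/3 ok
(2,0)+ 4/4 ok
(2,1)+ 6/6 ok
(2,2)+ 6/6 ok
(2,3)+ 6/6 ok
(2,4)+ 6/7 ok
(2,5)+ 4/6 ok
(3,0)+ 3/3 ok
(3,1)+ 5/5 ok
(3,2)+ 5/5 ok
(3,3)+ 5/5 ok
(3,4)+ 5/5 ok
(3,5)+ 4/4 ok
(3,6)+ 2/2 ok
All meet the threshold, so the configuration is stable.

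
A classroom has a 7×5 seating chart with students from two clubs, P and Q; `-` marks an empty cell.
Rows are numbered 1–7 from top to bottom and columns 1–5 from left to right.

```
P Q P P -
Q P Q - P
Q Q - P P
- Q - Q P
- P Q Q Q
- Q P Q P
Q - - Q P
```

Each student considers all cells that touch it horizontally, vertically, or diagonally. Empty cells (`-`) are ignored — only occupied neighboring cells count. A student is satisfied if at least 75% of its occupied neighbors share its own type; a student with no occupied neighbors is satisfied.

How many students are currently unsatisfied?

20

Row 1: (1,1)P 1/3 unhappy · (1,2)Q 2/5 unhappy · (1,3)P 2/4 unhappy · (1,4)P 2/3 unhappy
Row 2: (2,1)Q 3/5 unhappy · (2,2)P 2/7 unhappy · (2,3)Q 2/6 unhappy · (2,5)P 3/3 ok
Row 3: (3,1)Q 3/4 ok · (3,2)Q 4/5 ok · (3,4)P 3/5 unhappy · (3,5)P 3/4 ok
Row 4: (4,2)Q 3/4 ok · (4,4)Q 3/6 unhappy · (4,5)P 2/5 unhappy
Row 5: (5,2)P 1/4 unhappy · (5,3)Q 5/7 unhappy · (5,4)Q 4/7 unhappy · (5,5)Q 3/5 unhappy
Row 6: (6,2)Q 2/4 unhappy · (6,3)P 1/6 unhappy · (6,4)Q 4/7 unhappy · (6,5)P 1/5 unhappy
Row 7: (7,1)Q 1/1 ok · (7,4)Q 1/4 unhappy · (7,5)P 1/3 unhappy
Unsatisfied: (1,1), (1,2), (1,3), (1,4), (2,1), (2,2), (2,3), (3,4), (4,4), (4,5), (5,2), (5,3), (5,4), (5,5), (6,2), (6,3), (6,4), (6,5), (7,4), (7,5) — 20 in total.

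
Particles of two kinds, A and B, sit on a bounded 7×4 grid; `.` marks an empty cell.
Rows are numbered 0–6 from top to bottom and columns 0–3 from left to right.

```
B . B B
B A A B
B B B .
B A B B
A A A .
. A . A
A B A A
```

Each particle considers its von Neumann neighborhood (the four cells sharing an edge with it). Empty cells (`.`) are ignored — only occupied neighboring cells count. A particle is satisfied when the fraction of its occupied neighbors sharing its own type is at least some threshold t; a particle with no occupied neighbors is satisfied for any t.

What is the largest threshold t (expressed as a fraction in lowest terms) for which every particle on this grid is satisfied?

Row 0: (0,0)B 1/1 · (0,2)B 1/2 · (0,3)B 2/2
Row 1: (1,0)B 2/3 · (1,1)A 1/3 · (1,2)A 1/4 · (1,3)B 1/2
Row 2: (2,0)B 3/3 · (2,1)B 2/4 · (2,2)B 2/3
Row 3: (3,0)B 1/3 · (3,1)A 1/4 · (3,2)B 2/4 · (3,3)B 1/1
Row 4: (4,0)A 1/2 · (4,1)A 4/4 · (4,2)A 1/2
Row 5: (5,1)A 1/2 · (5,3)A 1/1
Row 6: (6,0)A 0/1 · (6,1)B 0/3 · (6,2)A 1/2 · (6,3)A 2/2
The smallest same-type fraction is 0/1 at (6,0), which reduces to 0/1. Any threshold above that leaves this particle unsatisfied.

0/1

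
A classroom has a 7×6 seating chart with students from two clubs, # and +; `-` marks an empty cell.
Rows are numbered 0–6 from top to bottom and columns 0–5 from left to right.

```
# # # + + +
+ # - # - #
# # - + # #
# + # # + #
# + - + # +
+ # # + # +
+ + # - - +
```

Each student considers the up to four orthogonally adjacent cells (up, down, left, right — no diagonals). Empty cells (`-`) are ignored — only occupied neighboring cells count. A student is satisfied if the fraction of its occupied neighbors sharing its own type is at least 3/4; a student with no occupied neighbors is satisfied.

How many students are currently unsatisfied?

31

Row 0: (0,0)# 1/2 not · (0,1)# 3/3 satisfied · (0,2)# 1/2 not · (0,3)+ 1/3 not · (0,4)+ 2/2 satisfied · (0,5)+ 1/2 not
Row 1: (1,0)+ 0/3 not · (1,1)# 2/3 not · (1,3)# 0/2 not · (1,5)# 1/2 not
Row 2: (2,0)# 2/3 not · (2,1)# 2/3 not · (2,3)+ 0/3 not · (2,4)# 1/3 not · (2,5)# 3/3 satisfied
Row 3: (3,0)# 2/3 not · (3,1)+ 1/4 not · (3,2)# 1/2 not · (3,3)# 1/4 not · (3,4)+ 0/4 not · (3,5)# 1/3 not
Row 4: (4,0)# 1/3 not · (4,1)+ 1/3 not · (4,3)+ 1/3 not · (4,4)# 1/4 not · (4,5)+ 1/3 not
Row 5: (5,0)+ 1/3 not · (5,1)# 1/4 not · (5,2)# 2/3 not · (5,3)+ 1/3 not · (5,4)# 1/3 not · (5,5)+ 2/3 not
Row 6: (6,0)+ 2/2 satisfied · (6,1)+ 1/3 not · (6,2)# 1/2 not · (6,5)+ 1/1 satisfied
Unsatisfied: (0,0), (0,2), (0,3), (0,5), (1,0), (1,1), (1,3), (1,5), (2,0), (2,1), (2,3), (2,4), (3,0), (3,1), (3,2), (3,3), (3,4), (3,5), (4,0), (4,1), (4,3), (4,4), (4,5), (5,0), (5,1), (5,2), (5,3), (5,4), (5,5), (6,1), (6,2) — 31 in total.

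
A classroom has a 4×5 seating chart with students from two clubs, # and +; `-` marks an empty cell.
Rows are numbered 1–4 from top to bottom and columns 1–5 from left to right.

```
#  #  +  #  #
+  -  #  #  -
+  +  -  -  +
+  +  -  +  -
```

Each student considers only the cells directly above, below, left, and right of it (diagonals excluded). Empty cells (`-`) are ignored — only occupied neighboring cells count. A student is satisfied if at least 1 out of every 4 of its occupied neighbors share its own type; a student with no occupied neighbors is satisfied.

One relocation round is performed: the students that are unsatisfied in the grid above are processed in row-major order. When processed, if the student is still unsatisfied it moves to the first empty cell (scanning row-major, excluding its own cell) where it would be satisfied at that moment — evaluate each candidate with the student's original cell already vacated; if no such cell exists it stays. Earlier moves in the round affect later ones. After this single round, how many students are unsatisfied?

0

Initially unsatisfied (in order): (1,3).
  (1,3) → (2,2).
Resulting grid:
# # - # #
+ + # # -
+ + - - +
+ + - + -
All satisfied now.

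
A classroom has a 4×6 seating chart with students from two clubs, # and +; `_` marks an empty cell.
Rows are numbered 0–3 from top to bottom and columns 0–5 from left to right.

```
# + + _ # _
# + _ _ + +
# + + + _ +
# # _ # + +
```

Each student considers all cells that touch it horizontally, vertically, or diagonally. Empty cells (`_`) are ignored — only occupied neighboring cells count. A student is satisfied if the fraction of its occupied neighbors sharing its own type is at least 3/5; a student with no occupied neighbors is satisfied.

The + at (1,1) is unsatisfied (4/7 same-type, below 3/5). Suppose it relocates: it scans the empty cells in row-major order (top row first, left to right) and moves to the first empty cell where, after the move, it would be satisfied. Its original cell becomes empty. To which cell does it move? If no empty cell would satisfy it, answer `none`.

Vacating (1,1). Empty cells in order:
  (0,3): 2/3 same-type → satisfied — stop here.

(0,3)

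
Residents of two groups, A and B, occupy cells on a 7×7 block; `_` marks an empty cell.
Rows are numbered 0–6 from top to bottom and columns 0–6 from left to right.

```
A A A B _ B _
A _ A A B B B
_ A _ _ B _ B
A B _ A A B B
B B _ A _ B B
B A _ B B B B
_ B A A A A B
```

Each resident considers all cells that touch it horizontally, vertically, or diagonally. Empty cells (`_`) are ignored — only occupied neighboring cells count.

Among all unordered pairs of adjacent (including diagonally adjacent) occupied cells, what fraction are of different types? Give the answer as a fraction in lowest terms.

30/83

Scan each occupied cell's neighbors to the right and below (and the two forward diagonals) so each pair is counted once.
Row 0: A(0,0)–A(0,1)= A(0,0)–A(1,0)= A(0,1)–A(0,2)= A(0,1)–A(1,2)= A(0,1)–A(1,0)= A(0,2)–B(0,3)≠ A(0,2)–A(1,2)= A(0,2)–A(1,3)= B(0,3)–A(1,3)≠ B(0,3)–B(1,4)= B(0,3)–A(1,2)≠ B(0,5)–B(1,5)= B(0,5)–B(1,6)= B(0,5)–B(1,4)=  → 3/14 unlike.
Row 1: A(1,0)–A(2,1)= A(1,2)–A(1,3)= A(1,2)–A(2,1)= A(1,3)–B(1,4)≠ A(1,3)–B(2,4)≠ B(1,4)–B(1,5)= B(1,4)–B(2,4)= B(1,5)–B(1,6)= B(1,5)–B(2,6)= B(1,5)–B(2,4)= B(1,6)–B(2,6)=  → 2/11 unlike.
Row 2: A(2,1)–B(3,1)≠ A(2,1)–A(3,0)= B(2,4)–A(3,4)≠ B(2,4)–B(3,5)= B(2,4)–A(3,3)≠ B(2,6)–B(3,6)= B(2,6)–B(3,5)=  → 3/7 unlike.
Row 3: A(3,0)–B(3,1)≠ A(3,0)–B(4,0)≠ A(3,0)–B(4,1)≠ B(3,1)–B(4,1)= B(3,1)–B(4,0)= A(3,3)–A(3,4)= A(3,3)–A(4,3)= A(3,4)–B(3,5)≠ A(3,4)–B(4,5)≠ A(3,4)–A(4,3)= B(3,5)–B(3,6)= B(3,5)–B(4,5)= B(3,5)–B(4,6)= B(3,6)–B(4,6)= B(3,6)–B(4,5)=  → 5/15 unlike.
Row 4: B(4,0)–B(4,1)= B(4,0)–B(5,0)= B(4,0)–A(5,1)≠ B(4,1)–A(5,1)≠ B(4,1)–B(5,0)= A(4,3)–B(5,3)≠ A(4,3)–B(5,4)≠ B(4,5)–B(4,6)= B(4,5)–B(5,5)= B(4,5)–B(5,6)= B(4,5)–B(5,4)= B(4,6)–B(5,6)= B(4,6)–B(5,5)=  → 4/13 unlike.
Row 5: B(5,0)–A(5,1)≠ B(5,0)–B(6,1)= A(5,1)–B(6,1)≠ A(5,1)–A(6,2)= B(5,3)–B(5,4)= B(5,3)–A(6,3)≠ B(5,3)–A(6,4)≠ B(5,3)–A(6,2)≠ B(5,4)–B(5,5)= B(5,4)–A(6,4)≠ B(5,4)–A(6,5)≠ B(5,4)–A(6,3)≠ B(5,5)–B(5,6)= B(5,5)–A(6,5)≠ B(5,5)–B(6,6)= B(5,5)–A(6,4)≠ B(5,6)–B(6,6)= B(5,6)–A(6,5)≠  → 11/18 unlike.
Row 6: B(6,1)–A(6,2)≠ A(6,2)–A(6,3)= A(6,3)–A(6,4)= A(6,4)–A(6,5)= A(6,5)–B(6,6)≠  → 2/5 unlike.
Total adjacent occupied pairs: 83; unlike-type pairs: 30.
30/83 is already in lowest terms.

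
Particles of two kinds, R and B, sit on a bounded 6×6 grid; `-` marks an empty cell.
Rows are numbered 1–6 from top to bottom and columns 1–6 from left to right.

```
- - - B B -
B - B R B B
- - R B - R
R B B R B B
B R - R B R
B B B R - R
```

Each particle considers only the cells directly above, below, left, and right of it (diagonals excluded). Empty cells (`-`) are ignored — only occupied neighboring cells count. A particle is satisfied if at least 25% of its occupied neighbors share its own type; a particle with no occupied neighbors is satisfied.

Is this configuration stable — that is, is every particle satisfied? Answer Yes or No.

(1,4)B 1/2 ✓
(1,5)B 2/2 ✓
(2,1)B 0/0 ✓
(2,3)B 0/2 ✗
(2,4)R 0/4 ✗
(2,5)B 2/3 ✓
(2,6)B 1/2 ✓
(3,3)R 0/3 ✗
(3,4)B 0/3 ✗
(3,6)R 0/2 ✗
(4,1)R 0/2 ✗
(4,2)B 1/3 ✓
(4,3)B 1/3 ✓
(4,4)R 1/4 ✓
(4,5)B 2/3 ✓
(4,6)B 1/3 ✓
(5,1)B 1/3 ✓
(5,2)R 0/3 ✗
(5,4)R 2/3 ✓
(5,5)B 1/3 ✓
(5,6)R 1/3 ✓
(6,1)B 2/2 ✓
(6,2)B 2/3 ✓
(6,3)B 1/2 ✓
(6,4)R 1/2 ✓
(6,6)R 1/1 ✓
For instance (2,3) has only 0/2 same-type neighbors, below 1/4.

No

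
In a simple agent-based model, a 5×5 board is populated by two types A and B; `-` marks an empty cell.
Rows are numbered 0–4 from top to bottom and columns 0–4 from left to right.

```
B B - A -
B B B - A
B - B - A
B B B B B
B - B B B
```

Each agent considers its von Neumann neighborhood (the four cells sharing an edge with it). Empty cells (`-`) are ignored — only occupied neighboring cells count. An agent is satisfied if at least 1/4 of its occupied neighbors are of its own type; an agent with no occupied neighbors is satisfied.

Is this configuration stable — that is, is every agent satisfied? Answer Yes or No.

Row 0: (0,0)B 2/2 ok · (0,1)B 2/2 ok · (0,3)A 0/0 ok
Row 1: (1,0)B 3/3 ok · (1,1)B 3/3 ok · (1,2)B 2/2 ok · (1,4)A 1/1 ok
Row 2: (2,0)B 2/2 ok · (2,2)B 2/2 ok · (2,4)A 1/2 ok
Row 3: (3,0)B 3/3 ok · (3,1)B 2/2 ok · (3,2)B 4/4 ok · (3,3)B 3/3 ok · (3,4)B 2/3 ok
Row 4: (4,0)B 1/1 ok · (4,2)B 2/2 ok · (4,3)B 3/3 ok · (4,4)B 2/2 ok
All meet the threshold, so the configuration is stable.

Yes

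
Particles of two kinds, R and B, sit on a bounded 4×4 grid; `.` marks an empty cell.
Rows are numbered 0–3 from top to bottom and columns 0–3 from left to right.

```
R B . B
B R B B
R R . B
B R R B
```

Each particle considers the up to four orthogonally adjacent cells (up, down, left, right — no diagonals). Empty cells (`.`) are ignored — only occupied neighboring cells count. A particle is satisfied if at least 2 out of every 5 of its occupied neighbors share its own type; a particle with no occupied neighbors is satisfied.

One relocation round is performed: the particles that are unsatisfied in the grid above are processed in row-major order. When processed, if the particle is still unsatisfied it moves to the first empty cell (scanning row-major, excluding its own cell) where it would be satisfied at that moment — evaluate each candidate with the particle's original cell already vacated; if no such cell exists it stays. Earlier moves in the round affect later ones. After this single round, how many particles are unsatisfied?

0

Initially unsatisfied (in order): (0,0), (0,1), (1,0), (1,1), (2,0), (3,0).
  (0,0) → (2,2).
  (0,1) → (0,0).
  (1,0) → (0,1).
  (1,1) → (1,0).
  (2,0): now satisfied by earlier moves; stays.
  (3,0) → (0,2).
Resulting grid:
B B B B
R . B B
R R R B
. R R B
All satisfied now.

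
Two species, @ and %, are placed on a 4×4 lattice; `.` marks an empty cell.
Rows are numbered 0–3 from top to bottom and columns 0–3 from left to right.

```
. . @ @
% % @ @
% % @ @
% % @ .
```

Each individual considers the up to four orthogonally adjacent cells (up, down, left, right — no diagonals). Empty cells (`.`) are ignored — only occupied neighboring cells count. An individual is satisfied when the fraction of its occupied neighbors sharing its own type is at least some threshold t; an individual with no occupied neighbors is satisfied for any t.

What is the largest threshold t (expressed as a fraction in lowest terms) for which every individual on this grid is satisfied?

1/2

Row 0: (0,2)@ 2/2 · (0,3)@ 2/2
Row 1: (1,0)% 2/2 · (1,1)% 2/3 · (1,2)@ 3/4 · (1,3)@ 3/3
Row 2: (2,0)% 3/3 · (2,1)% 3/4 · (2,2)@ 3/4 · (2,3)@ 2/2
Row 3: (3,0)% 2/2 · (3,1)% 2/3 · (3,2)@ 1/2
The smallest same-type fraction is 1/2 at (3,2), which reduces to 1/2. Any threshold above that leaves this individual unsatisfied.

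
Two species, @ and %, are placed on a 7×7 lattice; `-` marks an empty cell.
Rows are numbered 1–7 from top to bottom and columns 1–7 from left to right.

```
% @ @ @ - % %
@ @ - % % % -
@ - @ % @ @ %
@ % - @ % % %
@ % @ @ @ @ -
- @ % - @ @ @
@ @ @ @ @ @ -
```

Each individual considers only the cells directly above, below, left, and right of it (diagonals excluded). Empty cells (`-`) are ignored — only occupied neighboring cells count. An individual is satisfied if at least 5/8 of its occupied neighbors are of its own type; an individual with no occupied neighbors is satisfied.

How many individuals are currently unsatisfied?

16

Row 1: (1,1)% 0/2 unhappy · (1,2)@ 2/3 ok · (1,3)@ 2/2 ok · (1,4)@ 1/2 unhappy · (1,6)% 2/2 ok · (1,7)% 1/1 ok
Row 2: (2,1)@ 2/3 ok · (2,2)@ 2/2 ok · (2,4)% 2/3 ok · (2,5)% 2/3 ok · (2,6)% 2/3 ok
Row 3: (3,1)@ 2/2 ok · (3,3)@ 0/1 unhappy · (3,4)% 1/4 unhappy · (3,5)@ 1/4 unhappy · (3,6)@ 1/4 unhappy · (3,7)% 1/2 unhappy
Row 4: (4,1)@ 2/3 ok · (4,2)% 1/2 unhappy · (4,4)@ 1/3 unhappy · (4,5)% 1/4 unhappy · (4,6)% 2/4 unhappy · (4,7)% 2/2 ok
Row 5: (5,1)@ 1/2 unhappy · (5,2)% 1/4 unhappy · (5,3)@ 1/3 unhappy · (5,4)@ 3/3 ok · (5,5)@ 3/4 ok · (5,6)@ 2/3 ok
Row 6: (6,2)@ 1/3 unhappy · (6,3)% 0/3 unhappy · (6,5)@ 3/3 ok · (6,6)@ 4/4 ok · (6,7)@ 1/1 ok
Row 7: (7,1)@ 1/1 ok · (7,2)@ 3/3 ok · (7,3)@ 2/3 ok · (7,4)@ 2/2 ok · (7,5)@ 3/3 ok · (7,6)@ 2/2 ok
Unsatisfied: (1,1), (1,4), (3,3), (3,4), (3,5), (3,6), (3,7), (4,2), (4,4), (4,5), (4,6), (5,1), (5,2), (5,3), (6,2), (6,3) — 16 in total.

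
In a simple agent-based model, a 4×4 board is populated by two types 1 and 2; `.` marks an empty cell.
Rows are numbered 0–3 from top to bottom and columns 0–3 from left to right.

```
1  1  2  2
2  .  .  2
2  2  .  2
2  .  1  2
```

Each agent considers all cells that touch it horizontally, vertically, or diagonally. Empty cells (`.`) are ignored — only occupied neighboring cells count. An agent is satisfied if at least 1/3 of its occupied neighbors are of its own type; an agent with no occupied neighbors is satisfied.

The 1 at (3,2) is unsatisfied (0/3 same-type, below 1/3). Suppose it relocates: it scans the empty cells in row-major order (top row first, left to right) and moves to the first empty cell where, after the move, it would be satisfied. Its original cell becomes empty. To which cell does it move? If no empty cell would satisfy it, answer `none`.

Vacating (3,2). Empty cells in order:
  (1,1): 2/6 same-type → satisfied — stop here.

(1,1)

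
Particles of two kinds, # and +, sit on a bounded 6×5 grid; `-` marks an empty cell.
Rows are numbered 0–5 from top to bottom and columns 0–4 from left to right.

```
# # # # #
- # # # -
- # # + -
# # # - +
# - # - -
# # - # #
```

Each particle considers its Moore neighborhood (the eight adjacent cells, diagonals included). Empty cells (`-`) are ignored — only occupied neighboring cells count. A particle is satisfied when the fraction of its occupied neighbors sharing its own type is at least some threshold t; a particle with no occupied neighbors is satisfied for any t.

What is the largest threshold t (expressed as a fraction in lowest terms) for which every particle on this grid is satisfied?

Row 0: (0,0)# 2/2 · (0,1)# 4/4 · (0,2)# 5/5 · (0,3)# 4/4 · (0,4)# 2/2
Row 1: (1,1)# 6/6 · (1,2)# 7/8 · (1,3)# 5/6
Row 2: (2,1)# 6/6 · (2,2)# 6/7 · (2,3)+ 1/5
Row 3: (3,0)# 3/3 · (3,1)# 6/6 · (3,2)# 4/5 · (3,4)+ 1/1
Row 4: (4,0)# 4/4 · (4,2)# 4/4
Row 5: (5,0)# 2/2 · (5,1)# 3/3 · (5,3)# 2/2 · (5,4)# 1/1
The smallest same-type fraction is 1/5 at (2,3), which reduces to 1/5. Any threshold above that leaves this particle unsatisfied.

1/5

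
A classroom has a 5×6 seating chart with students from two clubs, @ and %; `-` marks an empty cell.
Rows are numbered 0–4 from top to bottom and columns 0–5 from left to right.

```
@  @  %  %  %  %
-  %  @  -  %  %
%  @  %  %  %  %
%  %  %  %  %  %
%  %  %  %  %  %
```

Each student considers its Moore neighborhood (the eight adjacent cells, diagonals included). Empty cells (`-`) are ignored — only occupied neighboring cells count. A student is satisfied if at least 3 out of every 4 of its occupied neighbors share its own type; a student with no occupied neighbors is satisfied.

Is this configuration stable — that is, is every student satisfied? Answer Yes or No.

(0,0)@ 1/2 not
(0,1)@ 2/4 not
(0,2)% 2/4 not
(0,3)% 3/4 satisfied
(0,4)% 4/4 satisfied
(0,5)% 3/3 satisfied
(1,1)% 3/7 not
(1,2)@ 2/7 not
(1,4)% 7/7 satisfied
(1,5)% 5/5 satisfied
(2,0)% 3/4 satisfied
(2,1)@ 1/7 not
(2,2)% 5/7 not
(2,3)% 6/7 satisfied
(2,4)% 7/7 satisfied
(2,5)% 5/5 satisfied
(3,0)% 4/5 satisfied
(3,1)% 7/8 satisfied
(3,2)% 7/8 satisfied
(3,3)% 8/8 satisfied
(3,4)% 8/8 satisfied
(3,5)% 5/5 satisfied
(4,0)% 3/3 satisfied
(4,1)% 5/5 satisfied
(4,2)% 5/5 satisfied
(4,3)% 5/5 satisfied
(4,4)% 5/5 satisfied
(4,5)% 3/3 satisfied
For instance (0,0) has only 1/2 same-type neighbors, below 3/4.

No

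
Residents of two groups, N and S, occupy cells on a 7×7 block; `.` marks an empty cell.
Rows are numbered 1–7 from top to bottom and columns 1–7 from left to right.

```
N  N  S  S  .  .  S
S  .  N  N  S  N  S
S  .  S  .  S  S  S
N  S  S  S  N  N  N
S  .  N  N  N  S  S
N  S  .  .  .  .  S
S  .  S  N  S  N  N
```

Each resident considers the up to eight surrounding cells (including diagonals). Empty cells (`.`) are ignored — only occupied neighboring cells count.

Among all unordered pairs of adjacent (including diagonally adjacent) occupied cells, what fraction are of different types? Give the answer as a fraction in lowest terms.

Scan each occupied cell's neighbors to the right and below (and the two forward diagonals) so each pair is counted once.
Row 1: N(1,1)–N(1,2)= N(1,1)–S(2,1)≠ N(1,2)–S(1,3)≠ N(1,2)–N(2,3)= N(1,2)–S(2,1)≠ S(1,3)–S(1,4)= S(1,3)–N(2,3)≠ S(1,3)–N(2,4)≠ S(1,4)–N(2,4)≠ S(1,4)–S(2,5)= S(1,4)–N(2,3)≠ S(1,7)–S(2,7)= S(1,7)–N(2,6)≠  → 8/13 unlike.
Row 2: S(2,1)–S(3,1)= N(2,3)–N(2,4)= N(2,3)–S(3,3)≠ N(2,4)–S(2,5)≠ N(2,4)–S(3,5)≠ N(2,4)–S(3,3)≠ S(2,5)–N(2,6)≠ S(2,5)–S(3,5)= S(2,5)–S(3,6)= N(2,6)–S(2,7)≠ N(2,6)–S(3,6)≠ N(2,6)–S(3,7)≠ N(2,6)–S(3,5)≠ S(2,7)–S(3,7)= S(2,7)–S(3,6)=  → 9/15 unlike.
Row 3: S(3,1)–N(4,1)≠ S(3,1)–S(4,2)= S(3,3)–S(4,3)= S(3,3)–S(4,4)= S(3,3)–S(4,2)= S(3,5)–S(3,6)= S(3,5)–N(4,5)≠ S(3,5)–N(4,6)≠ S(3,5)–S(4,4)= S(3,6)–S(3,7)= S(3,6)–N(4,6)≠ S(3,6)–N(4,7)≠ S(3,6)–N(4,5)≠ S(3,7)–N(4,7)≠ S(3,7)–N(4,6)≠  → 8/15 unlike.
Row 4: N(4,1)–S(4,2)≠ N(4,1)–S(5,1)≠ S(4,2)–S(4,3)= S(4,2)–N(5,3)≠ S(4,2)–S(5,1)= S(4,3)–S(4,4)= S(4,3)–N(5,3)≠ S(4,3)–N(5,4)≠ S(4,4)–N(4,5)≠ S(4,4)–N(5,4)≠ S(4,4)–N(5,5)≠ S(4,4)–N(5,3)≠ N(4,5)–N(4,6)= N(4,5)–N(5,5)= N(4,5)–S(5,6)≠ N(4,5)–N(5,4)= N(4,6)–N(4,7)= N(4,6)–S(5,6)≠ N(4,6)–S(5,7)≠ N(4,6)–N(5,5)= N(4,7)–S(5,7)≠ N(4,7)–S(5,6)≠  → 14/22 unlike.
Row 5: S(5,1)–N(6,1)≠ S(5,1)–S(6,2)= N(5,3)–N(5,4)= N(5,3)–S(6,2)≠ N(5,4)–N(5,5)= N(5,5)–S(5,6)≠ S(5,6)–S(5,7)= S(5,6)–S(6,7)= S(5,7)–S(6,7)=  → 3/9 unlike.
Row 6: N(6,1)–S(6,2)≠ N(6,1)–S(7,1)≠ S(6,2)–S(7,3)= S(6,2)–S(7,1)= S(6,7)–N(7,7)≠ S(6,7)–N(7,6)≠  → 4/6 unlike.
Row 7: S(7,3)–N(7,4)≠ N(7,4)–S(7,5)≠ S(7,5)–N(7,6)≠ N(7,6)–N(7,7)=  → 3/4 unlike.
Total adjacent occupied pairs: 84; unlike-type pairs: 49.
49/84 reduces to 7/12.

7/12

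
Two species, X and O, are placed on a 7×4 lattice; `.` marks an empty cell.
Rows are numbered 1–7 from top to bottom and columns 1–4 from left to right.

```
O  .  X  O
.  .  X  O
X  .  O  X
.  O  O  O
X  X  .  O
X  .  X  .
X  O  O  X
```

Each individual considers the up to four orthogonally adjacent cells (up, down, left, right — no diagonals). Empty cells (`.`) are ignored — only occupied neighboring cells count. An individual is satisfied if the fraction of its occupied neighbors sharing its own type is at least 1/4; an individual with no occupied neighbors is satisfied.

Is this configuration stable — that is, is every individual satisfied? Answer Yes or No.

No

(1,1)O 0/0 ok
(1,3)X 1/2 ok
(1,4)O 1/2 ok
(2,3)X 1/3 ok
(2,4)O 1/3 ok
(3,1)X 0/0 ok
(3,3)O 1/3 ok
(3,4)X 0/3 unhappy
(4,2)O 1/2 ok
(4,3)O 3/3 ok
(4,4)O 2/3 ok
(5,1)X 2/2 ok
(5,2)X 1/2 ok
(5,4)O 1/1 ok
(6,1)X 2/2 ok
(6,3)X 0/1 unhappy
(7,1)X 1/2 ok
(7,2)O 1/2 ok
(7,3)O 1/3 ok
(7,4)X 0/1 unhappy
For instance (3,4) has only 0/3 same-type neighbors, below 1/4.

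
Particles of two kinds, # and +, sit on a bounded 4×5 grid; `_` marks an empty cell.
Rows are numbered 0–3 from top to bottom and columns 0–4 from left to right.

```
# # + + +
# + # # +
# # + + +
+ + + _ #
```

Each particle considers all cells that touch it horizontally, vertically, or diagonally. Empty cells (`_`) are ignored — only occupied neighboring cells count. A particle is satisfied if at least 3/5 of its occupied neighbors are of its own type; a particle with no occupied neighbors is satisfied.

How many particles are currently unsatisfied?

11

Row 0: (0,0)# 2/3 ok · (0,1)# 3/5 ok · (0,2)+ 2/5 unhappy · (0,3)+ 3/5 ok · (0,4)+ 2/3 ok
Row 1: (1,0)# 4/5 ok · (1,1)+ 2/8 unhappy · (1,2)# 3/8 unhappy · (1,3)# 1/8 unhappy · (1,4)+ 4/5 ok
Row 2: (2,0)# 2/5 unhappy · (2,1)# 3/8 unhappy · (2,2)+ 4/7 unhappy · (2,3)+ 4/7 unhappy · (2,4)+ 2/4 unhappy
Row 3: (3,0)+ 1/3 unhappy · (3,1)+ 3/5 ok · (3,2)+ 3/4 ok · (3,4)# 0/2 unhappy
Unsatisfied: (0,2), (1,1), (1,2), (1,3), (2,0), (2,1), (2,2), (2,3), (2,4), (3,0), (3,4) — 11 in total.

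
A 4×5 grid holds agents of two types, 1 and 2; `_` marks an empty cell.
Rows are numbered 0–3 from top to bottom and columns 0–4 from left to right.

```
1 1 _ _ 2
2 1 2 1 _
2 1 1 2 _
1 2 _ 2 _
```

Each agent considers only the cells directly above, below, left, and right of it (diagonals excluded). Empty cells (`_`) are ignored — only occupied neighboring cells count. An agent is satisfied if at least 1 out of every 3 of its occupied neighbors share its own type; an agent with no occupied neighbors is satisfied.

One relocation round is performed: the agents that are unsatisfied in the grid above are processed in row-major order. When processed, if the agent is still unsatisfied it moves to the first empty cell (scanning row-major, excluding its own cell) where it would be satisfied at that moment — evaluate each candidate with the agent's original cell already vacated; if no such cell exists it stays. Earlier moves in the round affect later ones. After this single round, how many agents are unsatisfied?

0

Initially unsatisfied (in order): (1,2), (1,3), (3,0), (3,1).
  (1,2) → (0,3).
  (1,3) → (0,2).
  (3,0) → (1,2).
  (3,1) → (1,3).
Resulting grid:
1 1 1 2 2
2 1 1 2 _
2 1 1 2 _
_ _ _ 2 _
All satisfied now.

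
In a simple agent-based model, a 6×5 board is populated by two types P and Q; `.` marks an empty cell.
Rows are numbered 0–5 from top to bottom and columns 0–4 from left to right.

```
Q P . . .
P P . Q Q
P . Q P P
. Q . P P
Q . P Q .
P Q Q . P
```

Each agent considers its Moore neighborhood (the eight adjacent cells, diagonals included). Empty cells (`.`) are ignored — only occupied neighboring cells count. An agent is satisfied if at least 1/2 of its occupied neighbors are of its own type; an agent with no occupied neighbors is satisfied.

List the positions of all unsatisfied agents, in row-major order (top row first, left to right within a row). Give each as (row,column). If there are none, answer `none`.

(0,0), (1,4), (2,2), (4,2), (4,3), (5,0), (5,4)

(0,0)Q 0/3 not
(0,1)P 2/3 satisfied
(1,0)P 3/4 satisfied
(1,1)P 3/5 satisfied
(1,3)Q 2/4 satisfied
(1,4)Q 1/3 not
(2,0)P 2/3 satisfied
(2,2)Q 2/5 not
(2,3)P 3/6 satisfied
(2,4)P 3/5 satisfied
(3,1)Q 2/4 satisfied
(3,3)P 4/6 satisfied
(3,4)P 3/4 satisfied
(4,0)Q 2/3 satisfied
(4,2)P 1/5 not
(4,3)Q 1/5 not
(5,0)P 0/2 not
(5,1)Q 2/4 satisfied
(5,2)Q 2/3 satisfied
(5,4)P 0/1 not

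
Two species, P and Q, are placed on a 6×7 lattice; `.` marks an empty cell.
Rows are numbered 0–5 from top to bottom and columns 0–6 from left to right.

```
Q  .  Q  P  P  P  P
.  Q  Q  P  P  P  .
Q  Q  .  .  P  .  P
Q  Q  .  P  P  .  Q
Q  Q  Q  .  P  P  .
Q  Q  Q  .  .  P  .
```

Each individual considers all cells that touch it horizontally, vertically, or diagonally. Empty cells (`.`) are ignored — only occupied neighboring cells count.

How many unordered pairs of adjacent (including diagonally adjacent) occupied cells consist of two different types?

7

Scan each occupied cell's neighbors to the right and below (and the two forward diagonals) so each pair is counted once.
From row 0: 3 unlike of 17 pairs (running 3/17).
From row 1: 1 unlike of 11 pairs (running 4/28).
From row 2: 1 unlike of 8 pairs (running 5/36).
From row 3: 2 unlike of 12 pairs (running 7/48).
From row 4: 0 unlike of 12 pairs (running 7/60).
From row 5: 0 unlike of 2 pairs (running 7/62).
Total adjacent occupied pairs: 62; unlike-type pairs: 7.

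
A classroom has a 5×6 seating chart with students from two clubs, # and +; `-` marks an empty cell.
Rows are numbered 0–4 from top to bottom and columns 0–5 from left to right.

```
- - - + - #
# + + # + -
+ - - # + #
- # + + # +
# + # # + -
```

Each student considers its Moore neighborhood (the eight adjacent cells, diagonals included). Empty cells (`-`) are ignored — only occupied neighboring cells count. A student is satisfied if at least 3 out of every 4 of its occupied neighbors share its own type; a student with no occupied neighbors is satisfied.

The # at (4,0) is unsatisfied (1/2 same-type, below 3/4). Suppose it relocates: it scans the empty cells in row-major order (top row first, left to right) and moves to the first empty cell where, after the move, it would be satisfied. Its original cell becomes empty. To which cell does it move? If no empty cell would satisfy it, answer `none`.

none

Vacating (4,0). Empty cells in order:
  (0,0): 1/2 same-type → still unsatisfied.
  (0,1): 1/3 same-type → still unsatisfied.
  (0,2): 1/4 same-type → still unsatisfied.
  (0,4): 2/4 same-type → still unsatisfied.
  (1,5): 2/4 same-type → still unsatisfied.
  (2,1): 2/6 same-type → still unsatisfied.
  (2,2): 3/7 same-type → still unsatisfied.
  (3,0): 1/3 same-type → still unsatisfied.
  (4,5): 1/3 same-type → still unsatisfied.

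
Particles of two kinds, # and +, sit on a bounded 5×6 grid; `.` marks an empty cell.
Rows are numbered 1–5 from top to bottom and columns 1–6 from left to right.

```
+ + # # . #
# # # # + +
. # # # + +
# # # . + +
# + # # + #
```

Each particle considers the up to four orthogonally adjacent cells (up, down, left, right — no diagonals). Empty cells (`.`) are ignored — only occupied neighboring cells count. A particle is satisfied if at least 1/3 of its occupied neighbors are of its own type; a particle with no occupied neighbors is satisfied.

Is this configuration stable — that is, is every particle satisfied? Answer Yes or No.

No

Row 1: (1,1)+ 1/2 ok · (1,2)+ 1/3 ok · (1,3)# 2/3 ok · (1,4)# 2/2 ok · (1,6)# 0/1 unhappy
Row 2: (2,1)# 1/2 ok · (2,2)# 3/4 ok · (2,3)# 4/4 ok · (2,4)# 3/4 ok · (2,5)+ 2/3 ok · (2,6)+ 2/3 ok
Row 3: (3,2)# 3/3 ok · (3,3)# 4/4 ok · (3,4)# 2/3 ok · (3,5)+ 3/4 ok · (3,6)+ 3/3 ok
Row 4: (4,1)# 2/2 ok · (4,2)# 3/4 ok · (4,3)# 3/3 ok · (4,5)+ 3/3 ok · (4,6)+ 2/3 ok
Row 5: (5,1)# 1/2 ok · (5,2)+ 0/3 unhappy · (5,3)# 2/3 ok · (5,4)# 1/2 ok · (5,5)+ 1/3 ok · (5,6)# 0/2 unhappy
For instance (1,6) has only 0/1 same-type neighbors, below 1/3.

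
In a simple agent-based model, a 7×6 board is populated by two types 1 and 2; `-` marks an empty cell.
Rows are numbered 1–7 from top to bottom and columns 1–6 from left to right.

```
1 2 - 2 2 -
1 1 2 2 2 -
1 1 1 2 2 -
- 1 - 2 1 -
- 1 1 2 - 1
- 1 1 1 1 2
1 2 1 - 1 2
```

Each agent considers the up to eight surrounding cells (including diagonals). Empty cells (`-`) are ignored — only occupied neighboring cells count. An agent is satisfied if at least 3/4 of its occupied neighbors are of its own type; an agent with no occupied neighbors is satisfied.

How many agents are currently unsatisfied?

(1,1)1 2/3 ✗
(1,2)2 1/4 ✗
(1,4)2 4/4 ✓
(1,5)2 3/3 ✓
(2,1)1 4/5 ✓
(2,2)1 5/7 ✗
(2,3)2 4/7 ✗
(2,4)2 6/7 ✓
(2,5)2 5/5 ✓
(3,1)1 4/4 ✓
(3,2)1 5/6 ✓
(3,3)1 3/7 ✗
(3,4)2 5/7 ✗
(3,5)2 4/5 ✓
(4,2)1 5/5 ✓
(4,4)2 3/6 ✗
(4,5)1 1/5 ✗
(5,2)1 4/4 ✓
(5,3)1 5/7 ✗
(5,4)2 1/6 ✗
(5,6)1 2/3 ✗
(6,2)1 5/6 ✓
(6,3)1 5/7 ✗
(6,4)1 5/6 ✓
(6,5)1 3/6 ✗
(6,6)2 1/4 ✗
(7,1)1 1/2 ✗
(7,2)2 0/4 ✗
(7,3)1 3/4 ✓
(7,5)1 2/4 ✗
(7,6)2 1/3 ✗
Unsatisfied: (1,1), (1,2), (2,2), (2,3), (3,3), (3,4), (4,4), (4,5), (5,3), (5,4), (5,6), (6,3), (6,5), (6,6), (7,1), (7,2), (7,5), (7,6) — 18 in total.

18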